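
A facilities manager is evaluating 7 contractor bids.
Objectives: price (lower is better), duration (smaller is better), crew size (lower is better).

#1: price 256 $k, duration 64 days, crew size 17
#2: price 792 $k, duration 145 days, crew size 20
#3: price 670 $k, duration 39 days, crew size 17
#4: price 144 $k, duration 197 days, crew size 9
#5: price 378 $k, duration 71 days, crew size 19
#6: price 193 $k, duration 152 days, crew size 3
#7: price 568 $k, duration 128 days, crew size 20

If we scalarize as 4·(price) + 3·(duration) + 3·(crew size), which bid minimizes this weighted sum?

#1: 4·256 + 3·64 + 3·17 = 1267
#2: 4·792 + 3·145 + 3·20 = 3663
#3: 4·670 + 3·39 + 3·17 = 2848
#4: 4·144 + 3·197 + 3·9 = 1194
#5: 4·378 + 3·71 + 3·19 = 1782
#6: 4·193 + 3·152 + 3·3 = 1237
#7: 4·568 + 3·128 + 3·20 = 2716
Lowest: #4 at 1194.

#4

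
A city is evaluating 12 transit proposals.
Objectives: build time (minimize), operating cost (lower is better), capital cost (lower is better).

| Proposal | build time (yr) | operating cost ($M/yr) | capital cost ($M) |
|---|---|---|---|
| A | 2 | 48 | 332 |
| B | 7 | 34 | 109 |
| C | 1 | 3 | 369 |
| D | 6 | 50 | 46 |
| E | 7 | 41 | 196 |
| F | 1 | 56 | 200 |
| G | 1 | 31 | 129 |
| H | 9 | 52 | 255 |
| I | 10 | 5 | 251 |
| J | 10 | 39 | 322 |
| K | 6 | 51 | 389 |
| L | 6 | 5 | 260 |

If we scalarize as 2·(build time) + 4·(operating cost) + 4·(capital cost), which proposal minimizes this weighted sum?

A: 2·2 + 4·48 + 4·332 = 1524
B: 2·7 + 4·34 + 4·109 = 586
C: 2·1 + 4·3 + 4·369 = 1490
D: 2·6 + 4·50 + 4·46 = 396
E: 2·7 + 4·41 + 4·196 = 962
F: 2·1 + 4·56 + 4·200 = 1026
G: 2·1 + 4·31 + 4·129 = 642
H: 2·9 + 4·52 + 4·255 = 1246
I: 2·10 + 4·5 + 4·251 = 1044
J: 2·10 + 4·39 + 4·322 = 1464
K: 2·6 + 4·51 + 4·389 = 1772
L: 2·6 + 4·5 + 4·260 = 1072
Lowest: D at 396.

D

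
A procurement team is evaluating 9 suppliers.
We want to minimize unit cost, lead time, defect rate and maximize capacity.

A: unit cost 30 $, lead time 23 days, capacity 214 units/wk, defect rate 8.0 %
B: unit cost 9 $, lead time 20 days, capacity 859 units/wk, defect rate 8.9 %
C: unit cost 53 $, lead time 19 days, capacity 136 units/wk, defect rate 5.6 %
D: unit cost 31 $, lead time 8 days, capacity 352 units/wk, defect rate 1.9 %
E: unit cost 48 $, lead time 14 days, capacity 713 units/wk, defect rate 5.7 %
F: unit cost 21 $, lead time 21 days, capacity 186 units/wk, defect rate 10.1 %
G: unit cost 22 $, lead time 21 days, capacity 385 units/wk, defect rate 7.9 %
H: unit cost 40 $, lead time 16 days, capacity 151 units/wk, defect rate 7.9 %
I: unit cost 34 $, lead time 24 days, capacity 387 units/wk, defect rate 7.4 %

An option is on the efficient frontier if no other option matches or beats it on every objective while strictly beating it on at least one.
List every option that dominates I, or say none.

none

A: worse on capacity (214 vs 387).
B: worse on defect rate (8.9 vs 7.4).
C: worse on unit cost (53 vs 34).
D: worse on capacity (352 vs 387).
E: worse on unit cost (48 vs 34).
F: worse on capacity (186 vs 387).
G: worse on capacity (385 vs 387).
H: worse on unit cost (40 vs 34).
No option dominates I.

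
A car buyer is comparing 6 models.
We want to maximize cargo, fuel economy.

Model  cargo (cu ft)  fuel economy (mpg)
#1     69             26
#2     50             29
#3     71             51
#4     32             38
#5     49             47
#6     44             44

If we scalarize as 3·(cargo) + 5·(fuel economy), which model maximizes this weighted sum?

#1: 3·69 + 5·26 = 337
#2: 3·50 + 5·29 = 295
#3: 3·71 + 5·51 = 468
#4: 3·32 + 5·38 = 286
#5: 3·49 + 5·47 = 382
#6: 3·44 + 5·44 = 352
Highest: #3 at 468.

#3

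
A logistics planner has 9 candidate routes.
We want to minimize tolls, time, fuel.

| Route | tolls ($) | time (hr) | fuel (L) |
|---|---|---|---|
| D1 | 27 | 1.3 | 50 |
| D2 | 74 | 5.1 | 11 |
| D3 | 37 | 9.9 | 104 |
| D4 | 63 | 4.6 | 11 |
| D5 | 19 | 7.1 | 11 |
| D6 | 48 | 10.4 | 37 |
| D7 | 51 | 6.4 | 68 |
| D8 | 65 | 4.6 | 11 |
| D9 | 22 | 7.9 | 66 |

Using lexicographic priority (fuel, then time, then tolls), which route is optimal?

First minimize fuel: best is 11, kept {D2, D4, D5, D8}.
Then minimize time: best is 4.6, kept {D4, D8}.
Then minimize tolls: best is 63, kept {D4}.

D4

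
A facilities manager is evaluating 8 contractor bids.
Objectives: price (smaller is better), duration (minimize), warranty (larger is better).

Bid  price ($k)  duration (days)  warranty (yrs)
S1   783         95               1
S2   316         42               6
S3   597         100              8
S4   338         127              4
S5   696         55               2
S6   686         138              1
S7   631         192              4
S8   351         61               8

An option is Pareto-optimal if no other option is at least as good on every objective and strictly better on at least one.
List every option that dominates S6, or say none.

S2, S3, S4, S8

S2: price 316≤686, duration 42≤138, warranty 6≥1 — dominates S6.
S3: price 597≤686, duration 100≤138, warranty 8≥1 — dominates S6.
S4: price 338≤686, duration 127≤138, warranty 4≥1 — dominates S6.
S8: price 351≤686, duration 61≤138, warranty 8≥1 — dominates S6.
Others (S1, S5, S7) are each worse than S6 on at least one objective.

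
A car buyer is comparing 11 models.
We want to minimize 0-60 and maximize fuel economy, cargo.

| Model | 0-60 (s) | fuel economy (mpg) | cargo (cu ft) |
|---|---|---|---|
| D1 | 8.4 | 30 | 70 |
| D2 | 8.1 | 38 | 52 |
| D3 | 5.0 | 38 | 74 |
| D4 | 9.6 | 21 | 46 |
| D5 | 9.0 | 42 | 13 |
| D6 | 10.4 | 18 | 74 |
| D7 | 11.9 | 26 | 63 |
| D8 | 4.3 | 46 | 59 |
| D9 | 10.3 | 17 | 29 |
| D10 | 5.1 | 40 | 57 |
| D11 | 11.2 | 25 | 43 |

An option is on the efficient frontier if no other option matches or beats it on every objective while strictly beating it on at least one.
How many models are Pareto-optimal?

2

D1: dominated by D3 (0-60 5.0≤8.4, fuel economy 38≥30, cargo 74≥70).
D2: dominated by D3 (0-60 5.0≤8.1, fuel economy 38≥38, cargo 74≥52).
D3: not dominated.
D4: dominated by D1 (0-60 8.4≤9.6, fuel economy 30≥21, cargo 70≥46).
D5: dominated by D8 (0-60 4.3≤9.0, fuel economy 46≥42, cargo 59≥13).
D6: dominated by D3 (0-60 5.0≤10.4, fuel economy 38≥18, cargo 74≥74).
D7: dominated by D1 (0-60 8.4≤11.9, fuel economy 30≥26, cargo 70≥63).
D8: not dominated (best 0-60).
D9: dominated by D1 (0-60 8.4≤10.3, fuel economy 30≥17, cargo 70≥29).
D10: dominated by D8 (0-60 4.3≤5.1, fuel economy 46≥40, cargo 59≥57).
D11: dominated by D1 (0-60 8.4≤11.2, fuel economy 30≥25, cargo 70≥43).
Pareto-optimal: D3, D8 → 2.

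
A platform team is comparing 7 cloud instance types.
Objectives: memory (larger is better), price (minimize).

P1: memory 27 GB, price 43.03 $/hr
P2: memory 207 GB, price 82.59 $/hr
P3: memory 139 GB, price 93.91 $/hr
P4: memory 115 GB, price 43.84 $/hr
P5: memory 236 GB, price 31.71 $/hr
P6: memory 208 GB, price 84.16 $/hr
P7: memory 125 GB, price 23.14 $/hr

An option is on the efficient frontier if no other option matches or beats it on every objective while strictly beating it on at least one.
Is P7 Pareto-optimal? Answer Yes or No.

Yes

P1: worse on memory (27 vs 125).
P2: worse on price (82.59 vs 23.14).
P3: worse on price (93.91 vs 23.14).
P4: worse on memory (115 vs 125).
P5: worse on price (31.71 vs 23.14).
P6: worse on price (84.16 vs 23.14).
No option is at least as good as P7 on every objective and strictly better on one.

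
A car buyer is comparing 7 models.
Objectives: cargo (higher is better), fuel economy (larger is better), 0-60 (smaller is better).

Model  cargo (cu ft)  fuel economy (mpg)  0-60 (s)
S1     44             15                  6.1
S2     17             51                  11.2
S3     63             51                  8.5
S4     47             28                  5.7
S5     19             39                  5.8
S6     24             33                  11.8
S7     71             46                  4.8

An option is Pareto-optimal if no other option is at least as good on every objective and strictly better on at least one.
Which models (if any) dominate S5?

S7: cargo 71≥19, fuel economy 46≥39, 0-60 4.8≤5.8 — dominates S5.
Others (S1, S2, S3, S4, S6) are each worse than S5 on at least one objective.

S7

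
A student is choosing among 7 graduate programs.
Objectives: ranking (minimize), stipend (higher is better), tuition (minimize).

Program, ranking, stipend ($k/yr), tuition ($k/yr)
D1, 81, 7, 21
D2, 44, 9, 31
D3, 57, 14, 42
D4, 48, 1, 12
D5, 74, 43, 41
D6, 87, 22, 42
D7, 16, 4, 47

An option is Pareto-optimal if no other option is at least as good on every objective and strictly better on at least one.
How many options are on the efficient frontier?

D1: not dominated.
D2: not dominated.
D3: not dominated.
D4: not dominated (best tuition).
D5: not dominated (best stipend).
D6: dominated by D5 (ranking 74≤87, stipend 43≥22, tuition 41≤42).
D7: not dominated (best ranking).
Pareto-optimal: D1, D2, D3, D4, D5, D7 → 6.

6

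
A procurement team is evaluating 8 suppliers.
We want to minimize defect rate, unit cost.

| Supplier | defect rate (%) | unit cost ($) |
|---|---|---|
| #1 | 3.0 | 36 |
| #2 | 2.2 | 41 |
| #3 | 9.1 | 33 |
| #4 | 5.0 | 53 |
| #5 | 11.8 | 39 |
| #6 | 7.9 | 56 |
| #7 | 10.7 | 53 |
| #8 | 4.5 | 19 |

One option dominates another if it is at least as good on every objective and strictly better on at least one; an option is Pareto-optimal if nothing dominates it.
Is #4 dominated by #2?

#2 vs #4: defect rate 2.2≤5.0, unit cost 41≤53 — #2 is at least as good on every objective with at least one strict improvement.

Yes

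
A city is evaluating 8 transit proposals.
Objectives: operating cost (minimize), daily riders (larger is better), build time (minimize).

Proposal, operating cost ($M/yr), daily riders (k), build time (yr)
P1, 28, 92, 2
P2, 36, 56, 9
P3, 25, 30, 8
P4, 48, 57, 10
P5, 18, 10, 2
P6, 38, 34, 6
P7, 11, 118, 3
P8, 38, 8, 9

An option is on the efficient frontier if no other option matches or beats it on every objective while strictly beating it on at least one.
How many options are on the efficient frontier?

3

P1: not dominated.
P2: dominated by P1 (operating cost 28≤36, daily riders 92≥56, build time 2≤9).
P3: dominated by P7 (operating cost 11≤25, daily riders 118≥30, build time 3≤8).
P4: dominated by P1 (operating cost 28≤48, daily riders 92≥57, build time 2≤10).
P5: not dominated.
P6: dominated by P1 (operating cost 28≤38, daily riders 92≥34, build time 2≤6).
P7: not dominated (best operating cost).
P8: dominated by P1 (operating cost 28≤38, daily riders 92≥8, build time 2≤9).
Pareto-optimal: P1, P5, P7 → 3.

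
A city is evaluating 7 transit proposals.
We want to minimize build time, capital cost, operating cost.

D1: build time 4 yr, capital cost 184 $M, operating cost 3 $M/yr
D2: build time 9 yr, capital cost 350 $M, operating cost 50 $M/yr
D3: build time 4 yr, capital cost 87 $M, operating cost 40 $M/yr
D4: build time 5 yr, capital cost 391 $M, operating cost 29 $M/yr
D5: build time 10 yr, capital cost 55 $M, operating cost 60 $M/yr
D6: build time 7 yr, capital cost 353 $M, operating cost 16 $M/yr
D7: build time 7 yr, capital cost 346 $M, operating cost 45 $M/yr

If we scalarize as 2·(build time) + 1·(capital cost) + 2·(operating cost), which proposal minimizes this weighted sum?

D3

D1: 2·4 + 1·184 + 2·3 = 198
D2: 2·9 + 1·350 + 2·50 = 468
D3: 2·4 + 1·87 + 2·40 = 175
D4: 2·5 + 1·391 + 2·29 = 459
D5: 2·10 + 1·55 + 2·60 = 195
D6: 2·7 + 1·353 + 2·16 = 399
D7: 2·7 + 1·346 + 2·45 = 450
Lowest: D3 at 175.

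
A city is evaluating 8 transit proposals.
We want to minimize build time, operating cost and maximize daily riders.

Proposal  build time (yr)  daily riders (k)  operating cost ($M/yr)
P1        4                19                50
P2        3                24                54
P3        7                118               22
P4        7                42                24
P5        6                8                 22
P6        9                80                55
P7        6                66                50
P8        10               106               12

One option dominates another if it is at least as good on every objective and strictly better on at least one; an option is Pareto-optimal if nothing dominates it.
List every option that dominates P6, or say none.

P3

P3: build time 7≤9, daily riders 118≥80, operating cost 22≤55 — dominates P6.
Others (P1, P2, P4, P5, P7, P8) are each worse than P6 on at least one objective.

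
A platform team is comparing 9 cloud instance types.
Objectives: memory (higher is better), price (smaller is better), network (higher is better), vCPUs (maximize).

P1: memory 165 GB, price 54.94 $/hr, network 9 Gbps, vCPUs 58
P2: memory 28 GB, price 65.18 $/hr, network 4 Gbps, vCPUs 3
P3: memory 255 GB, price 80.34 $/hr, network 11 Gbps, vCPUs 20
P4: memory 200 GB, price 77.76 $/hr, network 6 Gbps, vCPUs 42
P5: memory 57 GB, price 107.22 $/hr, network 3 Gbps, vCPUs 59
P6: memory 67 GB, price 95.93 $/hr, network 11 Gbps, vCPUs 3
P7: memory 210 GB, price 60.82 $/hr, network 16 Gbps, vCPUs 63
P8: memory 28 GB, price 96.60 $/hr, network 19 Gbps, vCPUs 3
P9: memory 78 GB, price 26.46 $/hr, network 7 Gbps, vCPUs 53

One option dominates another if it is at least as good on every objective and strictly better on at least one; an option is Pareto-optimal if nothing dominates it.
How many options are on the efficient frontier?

P1: not dominated.
P2: dominated by P1 (memory 165≥28, price 54.94≤65.18, network 9≥4, vCPUs 58≥3).
P3: not dominated (best memory).
P4: dominated by P7 (memory 210≥200, price 60.82≤77.76, network 16≥6, vCPUs 63≥42).
P5: dominated by P7 (memory 210≥57, price 60.82≤107.22, network 16≥3, vCPUs 63≥59).
P6: dominated by P3 (memory 255≥67, price 80.34≤95.93, network 11≥11, vCPUs 20≥3).
P7: not dominated (best vCPUs).
P8: not dominated (best network).
P9: not dominated (best price).
Pareto-optimal: P1, P3, P7, P8, P9 → 5.

5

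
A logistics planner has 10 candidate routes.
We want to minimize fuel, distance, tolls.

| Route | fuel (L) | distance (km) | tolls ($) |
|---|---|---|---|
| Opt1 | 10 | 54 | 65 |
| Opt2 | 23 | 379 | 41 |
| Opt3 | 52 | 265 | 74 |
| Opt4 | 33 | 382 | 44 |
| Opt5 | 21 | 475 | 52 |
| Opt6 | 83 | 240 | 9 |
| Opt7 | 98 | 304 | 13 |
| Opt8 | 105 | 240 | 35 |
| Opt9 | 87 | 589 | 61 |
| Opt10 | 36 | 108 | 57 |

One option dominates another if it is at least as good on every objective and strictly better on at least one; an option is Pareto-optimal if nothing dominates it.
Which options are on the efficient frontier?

Opt1, Opt2, Opt5, Opt6, Opt10

Opt1: not dominated (best fuel).
Opt2: not dominated.
Opt3: dominated by Opt1 (fuel 10≤52, distance 54≤265, tolls 65≤74).
Opt4: dominated by Opt2 (fuel 23≤33, distance 379≤382, tolls 41≤44).
Opt5: not dominated.
Opt6: not dominated (best tolls).
Opt7: dominated by Opt6 (fuel 83≤98, distance 240≤304, tolls 9≤13).
Opt8: dominated by Opt6 (fuel 83≤105, distance 240≤240, tolls 9≤35).
Opt9: dominated by Opt2 (fuel 23≤87, distance 379≤589, tolls 41≤61).
Opt10: not dominated.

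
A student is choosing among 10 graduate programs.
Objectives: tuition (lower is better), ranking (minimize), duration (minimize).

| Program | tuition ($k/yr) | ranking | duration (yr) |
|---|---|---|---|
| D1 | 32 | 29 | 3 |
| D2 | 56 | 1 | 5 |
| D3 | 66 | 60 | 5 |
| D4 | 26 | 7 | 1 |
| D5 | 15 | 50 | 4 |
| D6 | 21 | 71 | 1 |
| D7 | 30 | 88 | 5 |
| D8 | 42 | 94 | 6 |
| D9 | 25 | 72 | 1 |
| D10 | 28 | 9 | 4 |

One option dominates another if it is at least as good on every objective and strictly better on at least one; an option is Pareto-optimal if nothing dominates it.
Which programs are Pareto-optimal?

D2, D4, D5, D6

D1: dominated by D4 (tuition 26≤32, ranking 7≤29, duration 1≤3).
D2: not dominated (best ranking).
D3: dominated by D1 (tuition 32≤66, ranking 29≤60, duration 3≤5).
D4: not dominated.
D5: not dominated (best tuition).
D6: not dominated.
D7: dominated by D4 (tuition 26≤30, ranking 7≤88, duration 1≤5).
D8: dominated by D1 (tuition 32≤42, ranking 29≤94, duration 3≤6).
D9: dominated by D6 (tuition 21≤25, ranking 71≤72, duration 1≤1).
D10: dominated by D4 (tuition 26≤28, ranking 7≤9, duration 1≤4).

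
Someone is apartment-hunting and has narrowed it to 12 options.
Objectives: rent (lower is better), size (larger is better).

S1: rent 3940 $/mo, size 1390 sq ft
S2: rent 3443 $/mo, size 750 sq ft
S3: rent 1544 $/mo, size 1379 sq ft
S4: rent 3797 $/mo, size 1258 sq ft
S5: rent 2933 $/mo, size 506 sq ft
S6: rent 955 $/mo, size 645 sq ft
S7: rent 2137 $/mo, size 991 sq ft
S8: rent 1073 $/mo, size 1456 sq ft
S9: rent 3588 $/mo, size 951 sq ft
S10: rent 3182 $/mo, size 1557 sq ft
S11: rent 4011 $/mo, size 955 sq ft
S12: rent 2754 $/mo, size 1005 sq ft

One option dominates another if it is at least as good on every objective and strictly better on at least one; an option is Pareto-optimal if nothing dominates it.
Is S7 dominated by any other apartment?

S3 vs S7: rent 1544≤2137, size 1379≥991 — S3 is at least as good on every objective and strictly better on at least one, so S3 dominates S7.

Yes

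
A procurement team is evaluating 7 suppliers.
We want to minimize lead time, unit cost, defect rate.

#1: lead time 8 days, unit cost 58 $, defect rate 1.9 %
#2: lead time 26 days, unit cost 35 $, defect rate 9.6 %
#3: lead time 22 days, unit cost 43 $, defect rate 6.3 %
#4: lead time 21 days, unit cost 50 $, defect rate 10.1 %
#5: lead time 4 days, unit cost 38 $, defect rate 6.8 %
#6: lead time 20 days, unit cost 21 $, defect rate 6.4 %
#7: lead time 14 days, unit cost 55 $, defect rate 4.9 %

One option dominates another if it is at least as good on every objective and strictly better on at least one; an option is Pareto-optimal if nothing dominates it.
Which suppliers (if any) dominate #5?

#1: worse on lead time (8 vs 4).
#2: worse on lead time (26 vs 4).
#3: worse on lead time (22 vs 4).
#4: worse on lead time (21 vs 4).
#6: worse on lead time (20 vs 4).
#7: worse on lead time (14 vs 4).
No option dominates #5.

none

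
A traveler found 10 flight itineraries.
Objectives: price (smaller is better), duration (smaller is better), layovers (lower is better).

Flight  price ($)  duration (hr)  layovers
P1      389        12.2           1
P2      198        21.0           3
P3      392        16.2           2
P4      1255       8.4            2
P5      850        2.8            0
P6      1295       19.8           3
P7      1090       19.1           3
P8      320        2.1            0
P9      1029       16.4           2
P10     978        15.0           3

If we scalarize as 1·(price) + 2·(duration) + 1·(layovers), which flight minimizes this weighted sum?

P1: 1·389 + 2·12.2 + 1·1 = 414.4
P2: 1·198 + 2·21.0 + 1·3 = 243.0
P3: 1·392 + 2·16.2 + 1·2 = 426.4
P4: 1·1255 + 2·8.4 + 1·2 = 1273.8
P5: 1·850 + 2·2.8 + 1·0 = 855.6
P6: 1·1295 + 2·19.8 + 1·3 = 1337.6
P7: 1·1090 + 2·19.1 + 1·3 = 1131.2
P8: 1·320 + 2·2.1 + 1·0 = 324.2
P9: 1·1029 + 2·16.4 + 1·2 = 1063.8
P10: 1·978 + 2·15.0 + 1·3 = 1011.0
Lowest: P2 at 243.0.

P2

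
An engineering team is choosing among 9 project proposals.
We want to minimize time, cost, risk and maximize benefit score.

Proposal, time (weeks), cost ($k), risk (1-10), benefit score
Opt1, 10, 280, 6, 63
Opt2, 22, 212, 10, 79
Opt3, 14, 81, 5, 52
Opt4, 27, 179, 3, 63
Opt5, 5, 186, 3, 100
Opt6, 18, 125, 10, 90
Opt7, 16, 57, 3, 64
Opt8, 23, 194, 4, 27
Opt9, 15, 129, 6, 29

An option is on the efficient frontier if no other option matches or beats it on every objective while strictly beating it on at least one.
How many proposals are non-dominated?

4

Opt1: dominated by Opt5 (time 5≤10, cost 186≤280, risk 3≤6, benefit score 100≥63).
Opt2: dominated by Opt5 (time 5≤22, cost 186≤212, risk 3≤10, benefit score 100≥79).
Opt3: not dominated.
Opt4: dominated by Opt7 (time 16≤27, cost 57≤179, risk 3≤3, benefit score 64≥63).
Opt5: not dominated (best time).
Opt6: not dominated.
Opt7: not dominated (best cost).
Opt8: dominated by Opt5 (time 5≤23, cost 186≤194, risk 3≤4, benefit score 100≥27).
Opt9: dominated by Opt3 (time 14≤15, cost 81≤129, risk 5≤6, benefit score 52≥29).
Pareto-optimal: Opt3, Opt5, Opt6, Opt7 → 4.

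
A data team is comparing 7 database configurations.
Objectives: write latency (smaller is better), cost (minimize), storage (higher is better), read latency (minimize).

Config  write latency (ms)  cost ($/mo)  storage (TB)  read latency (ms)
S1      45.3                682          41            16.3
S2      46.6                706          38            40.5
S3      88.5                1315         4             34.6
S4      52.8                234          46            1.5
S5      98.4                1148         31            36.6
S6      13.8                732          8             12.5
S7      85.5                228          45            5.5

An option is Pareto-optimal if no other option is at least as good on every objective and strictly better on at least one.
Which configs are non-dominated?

S1: not dominated.
S2: dominated by S1 (write latency 45.3≤46.6, cost 682≤706, storage 41≥38, read latency 16.3≤40.5).
S3: dominated by S1 (write latency 45.3≤88.5, cost 682≤1315, storage 41≥4, read latency 16.3≤34.6).
S4: not dominated (best storage).
S5: dominated by S1 (write latency 45.3≤98.4, cost 682≤1148, storage 41≥31, read latency 16.3≤36.6).
S6: not dominated (best write latency).
S7: not dominated (best cost).

S1, S4, S6, S7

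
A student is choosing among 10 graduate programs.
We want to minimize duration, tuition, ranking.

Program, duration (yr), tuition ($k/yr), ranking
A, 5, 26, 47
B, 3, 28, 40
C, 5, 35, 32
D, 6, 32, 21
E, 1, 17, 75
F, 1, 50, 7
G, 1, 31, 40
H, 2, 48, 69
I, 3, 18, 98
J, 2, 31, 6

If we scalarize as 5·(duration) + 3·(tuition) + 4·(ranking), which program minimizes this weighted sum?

J

A: 5·5 + 3·26 + 4·47 = 291
B: 5·3 + 3·28 + 4·40 = 259
C: 5·5 + 3·35 + 4·32 = 258
D: 5·6 + 3·32 + 4·21 = 210
E: 5·1 + 3·17 + 4·75 = 356
F: 5·1 + 3·50 + 4·7 = 183
G: 5·1 + 3·31 + 4·40 = 258
H: 5·2 + 3·48 + 4·69 = 430
I: 5·3 + 3·18 + 4·98 = 461
J: 5·2 + 3·31 + 4·6 = 127
Lowest: J at 127.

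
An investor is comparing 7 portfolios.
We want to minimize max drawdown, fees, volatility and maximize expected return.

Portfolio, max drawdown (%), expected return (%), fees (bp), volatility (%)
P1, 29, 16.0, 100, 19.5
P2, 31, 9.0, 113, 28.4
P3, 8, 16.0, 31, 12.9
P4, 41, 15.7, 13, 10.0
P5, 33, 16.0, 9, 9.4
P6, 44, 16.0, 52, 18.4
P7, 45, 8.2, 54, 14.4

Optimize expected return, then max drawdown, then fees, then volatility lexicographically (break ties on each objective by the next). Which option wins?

First maximize expected return: best is 16.0, kept {P1, P3, P5, P6}.
Then minimize max drawdown: best is 8, kept {P3}.

P3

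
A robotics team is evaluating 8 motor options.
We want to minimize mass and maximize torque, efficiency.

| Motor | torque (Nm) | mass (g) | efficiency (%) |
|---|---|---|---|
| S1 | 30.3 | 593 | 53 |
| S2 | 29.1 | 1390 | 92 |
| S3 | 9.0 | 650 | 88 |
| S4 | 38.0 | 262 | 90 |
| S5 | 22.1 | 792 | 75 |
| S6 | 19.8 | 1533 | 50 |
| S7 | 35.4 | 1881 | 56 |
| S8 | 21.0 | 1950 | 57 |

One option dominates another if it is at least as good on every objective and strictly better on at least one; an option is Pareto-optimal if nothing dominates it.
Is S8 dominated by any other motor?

S2 vs S8: torque 29.1≥21.0, mass 1390≤1950, efficiency 92≥57 — S2 is at least as good on every objective and strictly better on at least one, so S2 dominates S8.

Yes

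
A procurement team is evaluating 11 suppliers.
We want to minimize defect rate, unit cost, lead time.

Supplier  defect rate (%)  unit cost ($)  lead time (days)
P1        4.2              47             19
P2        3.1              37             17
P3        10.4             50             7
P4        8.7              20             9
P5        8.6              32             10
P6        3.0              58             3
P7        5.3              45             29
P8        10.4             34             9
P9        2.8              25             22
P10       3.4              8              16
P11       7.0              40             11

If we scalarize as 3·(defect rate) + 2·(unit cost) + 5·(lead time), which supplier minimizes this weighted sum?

P1: 3·4.2 + 2·47 + 5·19 = 201.6
P2: 3·3.1 + 2·37 + 5·17 = 168.3
P3: 3·10.4 + 2·50 + 5·7 = 166.2
P4: 3·8.7 + 2·20 + 5·9 = 111.1
P5: 3·8.6 + 2·32 + 5·10 = 139.8
P6: 3·3.0 + 2·58 + 5·3 = 140.0
P7: 3·5.3 + 2·45 + 5·29 = 250.9
P8: 3·10.4 + 2·34 + 5·9 = 144.2
P9: 3·2.8 + 2·25 + 5·22 = 168.4
P10: 3·3.4 + 2·8 + 5·16 = 106.2
P11: 3·7.0 + 2·40 + 5·11 = 156.0
Lowest: P10 at 106.2.

P10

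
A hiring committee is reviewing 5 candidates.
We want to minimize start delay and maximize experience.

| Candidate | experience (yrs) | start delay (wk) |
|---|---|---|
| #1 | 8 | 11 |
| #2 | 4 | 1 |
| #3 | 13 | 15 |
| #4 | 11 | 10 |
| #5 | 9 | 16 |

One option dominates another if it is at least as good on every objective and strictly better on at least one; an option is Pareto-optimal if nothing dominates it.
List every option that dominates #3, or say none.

none

#1: worse on experience (8 vs 13).
#2: worse on experience (4 vs 13).
#4: worse on experience (11 vs 13).
#5: worse on experience (9 vs 13).
No option dominates #3.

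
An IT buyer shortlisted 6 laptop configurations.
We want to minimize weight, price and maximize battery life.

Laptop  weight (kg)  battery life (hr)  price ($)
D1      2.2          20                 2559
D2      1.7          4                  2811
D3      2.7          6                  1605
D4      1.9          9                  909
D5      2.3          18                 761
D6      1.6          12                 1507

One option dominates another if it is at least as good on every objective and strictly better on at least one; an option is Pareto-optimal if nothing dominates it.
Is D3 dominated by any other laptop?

Yes

D4 vs D3: weight 1.9≤2.7, battery life 9≥6, price 909≤1605 — D4 is at least as good on every objective and strictly better on at least one, so D4 dominates D3.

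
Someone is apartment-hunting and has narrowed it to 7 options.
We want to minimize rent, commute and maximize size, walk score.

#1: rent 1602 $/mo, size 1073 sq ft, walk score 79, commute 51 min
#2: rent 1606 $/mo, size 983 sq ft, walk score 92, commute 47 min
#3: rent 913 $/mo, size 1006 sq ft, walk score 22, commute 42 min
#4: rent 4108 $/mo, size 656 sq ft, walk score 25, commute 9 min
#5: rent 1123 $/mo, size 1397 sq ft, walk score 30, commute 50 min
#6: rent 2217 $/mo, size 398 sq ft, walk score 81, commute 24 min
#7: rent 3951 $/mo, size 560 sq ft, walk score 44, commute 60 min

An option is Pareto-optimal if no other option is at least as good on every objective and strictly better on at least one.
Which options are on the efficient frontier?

#1, #2, #3, #4, #5, #6

#1: not dominated.
#2: not dominated (best walk score).
#3: not dominated (best rent).
#4: not dominated (best commute).
#5: not dominated (best size).
#6: not dominated.
#7: dominated by #1 (rent 1602≤3951, size 1073≥560, walk score 79≥44, commute 51≤60).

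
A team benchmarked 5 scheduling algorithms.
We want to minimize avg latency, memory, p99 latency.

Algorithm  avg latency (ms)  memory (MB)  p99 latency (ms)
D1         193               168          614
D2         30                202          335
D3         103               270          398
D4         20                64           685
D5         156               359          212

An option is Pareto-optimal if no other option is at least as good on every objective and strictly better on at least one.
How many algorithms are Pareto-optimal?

4

D1: not dominated.
D2: not dominated.
D3: dominated by D2 (avg latency 30≤103, memory 202≤270, p99 latency 335≤398).
D4: not dominated (best avg latency).
D5: not dominated (best p99 latency).
Pareto-optimal: D1, D2, D4, D5 → 4.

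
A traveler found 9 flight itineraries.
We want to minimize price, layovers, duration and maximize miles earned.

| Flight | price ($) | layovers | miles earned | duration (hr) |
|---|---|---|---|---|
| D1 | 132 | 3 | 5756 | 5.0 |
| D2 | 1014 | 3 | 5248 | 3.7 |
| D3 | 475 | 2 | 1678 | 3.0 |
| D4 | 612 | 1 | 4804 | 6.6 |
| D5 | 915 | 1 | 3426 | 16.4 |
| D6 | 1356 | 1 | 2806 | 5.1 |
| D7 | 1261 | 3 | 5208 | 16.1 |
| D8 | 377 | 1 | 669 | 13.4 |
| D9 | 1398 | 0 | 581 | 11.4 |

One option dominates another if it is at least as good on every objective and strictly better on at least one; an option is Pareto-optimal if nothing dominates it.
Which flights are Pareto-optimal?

D1: not dominated (best price).
D2: not dominated.
D3: not dominated (best duration).
D4: not dominated.
D5: dominated by D4 (price 612≤915, layovers 1≤1, miles earned 4804≥3426, duration 6.6≤16.4).
D6: not dominated.
D7: dominated by D1 (price 132≤1261, layovers 3≤3, miles earned 5756≥5208, duration 5.0≤16.1).
D8: not dominated.
D9: not dominated (best layovers).

D1, D2, D3, D4, D6, D8, D9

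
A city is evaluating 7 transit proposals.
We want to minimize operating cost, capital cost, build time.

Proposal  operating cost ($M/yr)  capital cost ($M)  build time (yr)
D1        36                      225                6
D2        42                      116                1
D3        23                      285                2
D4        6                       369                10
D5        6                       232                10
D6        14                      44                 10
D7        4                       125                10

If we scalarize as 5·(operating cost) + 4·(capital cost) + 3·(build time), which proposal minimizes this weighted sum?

D6

D1: 5·36 + 4·225 + 3·6 = 1098
D2: 5·42 + 4·116 + 3·1 = 677
D3: 5·23 + 4·285 + 3·2 = 1261
D4: 5·6 + 4·369 + 3·10 = 1536
D5: 5·6 + 4·232 + 3·10 = 988
D6: 5·14 + 4·44 + 3·10 = 276
D7: 5·4 + 4·125 + 3·10 = 550
Lowest: D6 at 276.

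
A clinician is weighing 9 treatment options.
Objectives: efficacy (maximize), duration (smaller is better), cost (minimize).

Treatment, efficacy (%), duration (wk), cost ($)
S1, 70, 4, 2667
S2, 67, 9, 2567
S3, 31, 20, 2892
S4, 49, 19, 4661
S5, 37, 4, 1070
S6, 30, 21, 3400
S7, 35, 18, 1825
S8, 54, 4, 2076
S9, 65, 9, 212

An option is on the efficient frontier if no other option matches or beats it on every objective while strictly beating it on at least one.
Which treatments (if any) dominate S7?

S5: efficacy 37≥35, duration 4≤18, cost 1070≤1825 — dominates S7.
S9: efficacy 65≥35, duration 9≤18, cost 212≤1825 — dominates S7.
Others (S1, S2, S3, S4, S6, S8) are each worse than S7 on at least one objective.

S5, S9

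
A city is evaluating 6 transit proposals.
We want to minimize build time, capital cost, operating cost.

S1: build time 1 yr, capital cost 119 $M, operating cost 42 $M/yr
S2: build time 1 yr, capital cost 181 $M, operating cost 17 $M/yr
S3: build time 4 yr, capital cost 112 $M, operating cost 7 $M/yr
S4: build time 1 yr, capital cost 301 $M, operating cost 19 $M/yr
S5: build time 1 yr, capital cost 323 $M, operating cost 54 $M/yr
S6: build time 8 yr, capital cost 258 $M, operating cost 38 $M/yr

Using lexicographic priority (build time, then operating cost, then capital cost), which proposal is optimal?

S2

First minimize build time: best is 1, kept {S1, S2, S4, S5}.
Then minimize operating cost: best is 17, kept {S2}.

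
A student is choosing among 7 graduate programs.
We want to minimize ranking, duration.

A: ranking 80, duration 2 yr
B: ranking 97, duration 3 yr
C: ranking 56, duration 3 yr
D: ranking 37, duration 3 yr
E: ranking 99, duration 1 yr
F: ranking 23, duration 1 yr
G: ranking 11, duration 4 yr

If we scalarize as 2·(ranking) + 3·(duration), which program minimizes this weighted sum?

A: 2·80 + 3·2 = 166
B: 2·97 + 3·3 = 203
C: 2·56 + 3·3 = 121
D: 2·37 + 3·3 = 83
E: 2·99 + 3·1 = 201
F: 2·23 + 3·1 = 49
G: 2·11 + 3·4 = 34
Lowest: G at 34.

G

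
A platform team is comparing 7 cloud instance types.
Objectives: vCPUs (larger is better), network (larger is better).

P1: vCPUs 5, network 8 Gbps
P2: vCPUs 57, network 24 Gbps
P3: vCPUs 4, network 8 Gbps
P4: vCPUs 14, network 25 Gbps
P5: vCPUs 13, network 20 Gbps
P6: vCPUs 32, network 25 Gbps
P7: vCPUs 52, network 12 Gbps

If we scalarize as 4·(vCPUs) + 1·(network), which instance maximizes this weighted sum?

P2

P1: 4·5 + 1·8 = 28
P2: 4·57 + 1·24 = 252
P3: 4·4 + 1·8 = 24
P4: 4·14 + 1·25 = 81
P5: 4·13 + 1·20 = 72
P6: 4·32 + 1·25 = 153
P7: 4·52 + 1·12 = 220
Highest: P2 at 252.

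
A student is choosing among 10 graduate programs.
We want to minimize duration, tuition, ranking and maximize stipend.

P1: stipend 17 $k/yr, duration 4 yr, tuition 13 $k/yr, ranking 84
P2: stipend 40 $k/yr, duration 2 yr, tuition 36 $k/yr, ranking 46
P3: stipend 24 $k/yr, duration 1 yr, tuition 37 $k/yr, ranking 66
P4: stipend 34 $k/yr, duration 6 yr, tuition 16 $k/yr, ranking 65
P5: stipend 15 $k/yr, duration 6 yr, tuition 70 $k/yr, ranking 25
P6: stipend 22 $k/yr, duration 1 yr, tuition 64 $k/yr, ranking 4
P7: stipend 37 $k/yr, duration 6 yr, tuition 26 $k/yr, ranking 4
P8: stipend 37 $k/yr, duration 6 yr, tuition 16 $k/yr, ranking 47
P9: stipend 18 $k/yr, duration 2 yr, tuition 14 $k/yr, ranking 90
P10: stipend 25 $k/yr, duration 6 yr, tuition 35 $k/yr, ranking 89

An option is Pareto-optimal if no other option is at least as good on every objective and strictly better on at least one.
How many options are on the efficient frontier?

P1: not dominated (best tuition).
P2: not dominated (best stipend).
P3: not dominated.
P4: dominated by P8 (stipend 37≥34, duration 6≤6, tuition 16≤16, ranking 47≤65).
P5: dominated by P6 (stipend 22≥15, duration 1≤6, tuition 64≤70, ranking 4≤25).
P6: not dominated.
P7: not dominated.
P8: not dominated.
P9: not dominated.
P10: dominated by P4 (stipend 34≥25, duration 6≤6, tuition 16≤35, ranking 65≤89).
Pareto-optimal: P1, P2, P3, P6, P7, P8, P9 → 7.

7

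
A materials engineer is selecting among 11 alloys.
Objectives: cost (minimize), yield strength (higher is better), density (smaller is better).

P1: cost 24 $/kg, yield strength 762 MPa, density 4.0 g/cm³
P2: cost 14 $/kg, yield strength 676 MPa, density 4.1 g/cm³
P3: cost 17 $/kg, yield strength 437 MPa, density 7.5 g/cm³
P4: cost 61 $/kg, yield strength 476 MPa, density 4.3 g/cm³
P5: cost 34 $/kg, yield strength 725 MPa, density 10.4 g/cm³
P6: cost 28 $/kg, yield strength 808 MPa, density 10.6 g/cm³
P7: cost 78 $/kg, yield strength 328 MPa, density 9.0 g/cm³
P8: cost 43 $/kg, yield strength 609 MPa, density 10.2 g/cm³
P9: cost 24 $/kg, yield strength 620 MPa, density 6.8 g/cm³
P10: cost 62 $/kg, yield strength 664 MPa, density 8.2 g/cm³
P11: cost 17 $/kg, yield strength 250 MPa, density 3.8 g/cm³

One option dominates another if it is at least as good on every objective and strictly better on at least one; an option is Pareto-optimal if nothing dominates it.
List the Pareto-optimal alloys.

P1, P2, P6, P11

P1: not dominated.
P2: not dominated (best cost).
P3: dominated by P2 (cost 14≤17, yield strength 676≥437, density 4.1≤7.5).
P4: dominated by P1 (cost 24≤61, yield strength 762≥476, density 4.0≤4.3).
P5: dominated by P1 (cost 24≤34, yield strength 762≥725, density 4.0≤10.4).
P6: not dominated (best yield strength).
P7: dominated by P1 (cost 24≤78, yield strength 762≥328, density 4.0≤9.0).
P8: dominated by P1 (cost 24≤43, yield strength 762≥609, density 4.0≤10.2).
P9: dominated by P1 (cost 24≤24, yield strength 762≥620, density 4.0≤6.8).
P10: dominated by P1 (cost 24≤62, yield strength 762≥664, density 4.0≤8.2).
P11: not dominated (best density).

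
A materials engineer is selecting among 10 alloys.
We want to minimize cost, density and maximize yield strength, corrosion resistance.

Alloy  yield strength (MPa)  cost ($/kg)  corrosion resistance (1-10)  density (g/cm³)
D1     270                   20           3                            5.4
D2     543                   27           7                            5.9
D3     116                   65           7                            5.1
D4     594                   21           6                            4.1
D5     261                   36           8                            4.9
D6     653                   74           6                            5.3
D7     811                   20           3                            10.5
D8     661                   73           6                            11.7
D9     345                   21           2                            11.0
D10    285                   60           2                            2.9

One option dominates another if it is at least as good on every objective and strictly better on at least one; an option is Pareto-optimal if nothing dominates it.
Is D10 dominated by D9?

No

D9 vs D10: D9 is worse on density (11.0 vs 2.9), so it does not dominate D10.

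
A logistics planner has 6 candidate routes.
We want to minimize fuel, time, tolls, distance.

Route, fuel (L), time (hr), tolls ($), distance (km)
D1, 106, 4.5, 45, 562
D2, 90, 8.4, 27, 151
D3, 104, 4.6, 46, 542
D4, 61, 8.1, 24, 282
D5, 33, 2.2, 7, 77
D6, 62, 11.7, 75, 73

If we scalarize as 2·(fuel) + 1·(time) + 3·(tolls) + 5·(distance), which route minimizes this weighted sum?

D1: 2·106 + 1·4.5 + 3·45 + 5·562 = 3161.5
D2: 2·90 + 1·8.4 + 3·27 + 5·151 = 1024.4
D3: 2·104 + 1·4.6 + 3·46 + 5·542 = 3060.6
D4: 2·61 + 1·8.1 + 3·24 + 5·282 = 1612.1
D5: 2·33 + 1·2.2 + 3·7 + 5·77 = 474.2
D6: 2·62 + 1·11.7 + 3·75 + 5·73 = 725.7
Lowest: D5 at 474.2.

D5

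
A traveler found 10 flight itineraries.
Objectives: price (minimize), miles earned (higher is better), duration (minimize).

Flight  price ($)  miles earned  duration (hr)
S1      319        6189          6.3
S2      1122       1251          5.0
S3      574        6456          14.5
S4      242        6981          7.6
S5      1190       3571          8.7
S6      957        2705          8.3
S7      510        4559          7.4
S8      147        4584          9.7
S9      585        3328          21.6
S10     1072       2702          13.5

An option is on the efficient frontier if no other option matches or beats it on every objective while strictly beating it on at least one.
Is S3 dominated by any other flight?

Yes

S4 vs S3: price 242≤574, miles earned 6981≥6456, duration 7.6≤14.5 — S4 is at least as good on every objective and strictly better on at least one, so S4 dominates S3.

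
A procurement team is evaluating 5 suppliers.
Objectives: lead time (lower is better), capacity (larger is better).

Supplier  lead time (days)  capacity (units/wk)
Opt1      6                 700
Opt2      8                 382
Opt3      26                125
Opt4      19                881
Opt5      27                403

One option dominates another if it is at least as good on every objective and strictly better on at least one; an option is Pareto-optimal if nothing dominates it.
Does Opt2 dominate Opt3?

Opt2 vs Opt3: lead time 8≤26, capacity 382≥125 — Opt2 is at least as good on every objective with at least one strict improvement.

Yes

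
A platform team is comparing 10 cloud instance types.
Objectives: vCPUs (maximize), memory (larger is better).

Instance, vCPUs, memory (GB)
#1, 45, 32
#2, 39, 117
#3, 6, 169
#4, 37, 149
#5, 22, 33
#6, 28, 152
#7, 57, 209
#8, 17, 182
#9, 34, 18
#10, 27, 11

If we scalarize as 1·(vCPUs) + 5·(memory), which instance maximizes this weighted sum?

#1: 1·45 + 5·32 = 205
#2: 1·39 + 5·117 = 624
#3: 1·6 + 5·169 = 851
#4: 1·37 + 5·149 = 782
#5: 1·22 + 5·33 = 187
#6: 1·28 + 5·152 = 788
#7: 1·57 + 5·209 = 1102
#8: 1·17 + 5·182 = 927
#9: 1·34 + 5·18 = 124
#10: 1·27 + 5·11 = 82
Highest: #7 at 1102.

#7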